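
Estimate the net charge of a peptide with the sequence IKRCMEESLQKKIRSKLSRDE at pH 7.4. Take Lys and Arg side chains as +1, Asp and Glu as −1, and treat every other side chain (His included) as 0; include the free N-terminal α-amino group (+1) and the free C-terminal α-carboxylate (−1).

Positive (K, R): K2, R3, K11, K12, R14, K16, R19 → +7.
Negative (D, E): E6, E7, D20, E21 → −4.
The N-terminus (+1) and C-terminus (−1) cancel.
Net charge = (+7) + (−4) = +3.

+3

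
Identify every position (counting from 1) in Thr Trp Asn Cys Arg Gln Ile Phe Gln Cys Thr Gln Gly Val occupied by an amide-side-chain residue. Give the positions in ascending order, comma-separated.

Asparagine (N) and glutamine (Q) have uncharged amide side chains.
Matching residues: Asn3, Gln6, Gln9, Gln12.

3, 6, 9, 12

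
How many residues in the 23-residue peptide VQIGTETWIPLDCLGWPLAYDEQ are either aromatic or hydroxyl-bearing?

5

Aromatic: F, W, Y. Hydroxyl-bearing: S, T, Y.
Aromatic residues here: W8, W16, Y20 (3).
Hydroxyl-bearing residues here: T5, T7, Y20 (3).
Y is in both groups, so the 1 Y residue must not be double-counted.
Total = 3 + 3 − 1 = 5.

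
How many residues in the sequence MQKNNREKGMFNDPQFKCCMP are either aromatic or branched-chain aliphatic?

Aromatic: F, W, Y. Branched-chain aliphatic: I, L, V.
Aromatic residues here: F11, F16 (2).
Branched-chain aliphatic residues here: none (0).
The two groups share no amino acid, so total = 2 + 0 = 2.

2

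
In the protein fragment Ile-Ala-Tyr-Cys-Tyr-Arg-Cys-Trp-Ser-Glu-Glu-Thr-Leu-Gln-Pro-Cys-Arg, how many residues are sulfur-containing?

3

Cysteine (C, thiol) and methionine (M, thioether) are the two sulfur-containing amino acids.
Matching residues: Cys4, Cys7, Cys16.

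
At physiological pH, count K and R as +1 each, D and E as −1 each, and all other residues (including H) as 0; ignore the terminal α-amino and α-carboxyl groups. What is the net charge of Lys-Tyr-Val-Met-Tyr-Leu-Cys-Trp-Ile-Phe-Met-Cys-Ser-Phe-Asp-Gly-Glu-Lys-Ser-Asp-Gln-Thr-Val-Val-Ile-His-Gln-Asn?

Positive (K, R): Lys1, Lys18 → +2.
Negative (D, E): Asp15, Glu17, Asp20 → −3.
Net charge = (+2) + (−3) = −1.

-1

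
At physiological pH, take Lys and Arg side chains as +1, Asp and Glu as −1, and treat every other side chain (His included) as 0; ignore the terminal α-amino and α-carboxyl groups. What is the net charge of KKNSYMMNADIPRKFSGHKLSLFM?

+4

Positive (K, R): K1, K2, R13, K14, K19 → +5.
Negative (D, E): D10 → −1.
Net charge = (+5) + (−1) = +4.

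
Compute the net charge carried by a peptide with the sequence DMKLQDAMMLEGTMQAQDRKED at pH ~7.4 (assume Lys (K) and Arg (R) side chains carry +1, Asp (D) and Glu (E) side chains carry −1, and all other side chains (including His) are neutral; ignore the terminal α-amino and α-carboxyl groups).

Positive (K, R): K3, R19, K20 → +3.
Negative (D, E): D1, D6, E11, D18, E21, D22 → −6.
Net charge = (+3) + (−6) = −3.

-3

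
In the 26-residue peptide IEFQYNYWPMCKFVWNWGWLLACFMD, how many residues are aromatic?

9

Phenylalanine (F), tryptophan (W), and tyrosine (Y) have aromatic ring side chains.
Matching residues: F3, Y5, Y7, W8, F13, W15, W17, W19, F24.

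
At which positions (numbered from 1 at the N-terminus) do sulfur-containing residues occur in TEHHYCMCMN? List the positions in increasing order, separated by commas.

Cysteine (C, thiol) and methionine (M, thioether) are the two sulfur-containing amino acids.
Matching residues: C6, M7, C8, M9.

6, 7, 8, 9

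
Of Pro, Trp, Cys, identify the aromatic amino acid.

Phenylalanine (F), tryptophan (W), and tyrosine (Y) have aromatic ring side chains.
Of the listed options, only Trp belongs to this group.

Trp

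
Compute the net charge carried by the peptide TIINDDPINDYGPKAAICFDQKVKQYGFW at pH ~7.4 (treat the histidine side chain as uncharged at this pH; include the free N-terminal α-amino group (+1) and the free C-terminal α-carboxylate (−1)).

The side chains ionized at physiological pH are Lys/Arg (+1) and Asp/Glu (−1); with His treated as neutral, nothing else contributes.
Positive (K, R): K14, K22, K24 → +3.
Negative (D, E): D5, D6, D10, D20 → −4.
The N-terminus (+1) and C-terminus (−1) cancel.
Net charge = (+3) + (−4) = −1.

-1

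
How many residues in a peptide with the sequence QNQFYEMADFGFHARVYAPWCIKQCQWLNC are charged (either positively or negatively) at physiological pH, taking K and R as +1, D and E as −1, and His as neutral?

Charged side chains at pH ~7.4: K, R (positive); D, E (negative).
Matching residues: E6, D9, R15, K23.

4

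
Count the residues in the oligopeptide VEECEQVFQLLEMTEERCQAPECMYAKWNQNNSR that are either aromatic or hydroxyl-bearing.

Aromatic: F, W, Y. Hydroxyl-bearing: S, T, Y.
Aromatic residues here: F8, Y25, W28 (3).
Hydroxyl-bearing residues here: T14, Y25, S33 (3).
Y is in both groups, so the 1 Y residue must not be double-counted.
Total = 3 + 3 − 1 = 5.

5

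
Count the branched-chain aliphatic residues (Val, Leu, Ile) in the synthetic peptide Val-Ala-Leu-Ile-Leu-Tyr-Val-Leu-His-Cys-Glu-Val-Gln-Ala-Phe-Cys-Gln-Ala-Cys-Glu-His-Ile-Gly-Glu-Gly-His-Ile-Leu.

Matching residues: Val1, Leu3, Ile4, Leu5, Val7, Leu8, Val12, Ile22, Ile27, Leu28.

10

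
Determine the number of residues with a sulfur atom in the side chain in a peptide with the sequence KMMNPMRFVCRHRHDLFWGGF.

Only Cys (C) and Met (M) have a sulfur atom in the side chain.
Matching residues: M2, M3, M6, C10.

4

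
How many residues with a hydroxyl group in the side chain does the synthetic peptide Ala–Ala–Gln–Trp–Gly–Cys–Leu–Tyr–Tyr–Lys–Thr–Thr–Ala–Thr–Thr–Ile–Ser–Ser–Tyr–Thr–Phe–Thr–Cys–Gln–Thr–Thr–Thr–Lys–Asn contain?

Serine (S), threonine (T), and tyrosine (Y) each carry a hydroxyl group on the side chain.
Matching residues: Tyr8, Tyr9, Thr11, Thr12, Thr14, Thr15, Ser17, Ser18, Tyr19, Thr20, Thr22, Thr25, Thr26, Thr27.

14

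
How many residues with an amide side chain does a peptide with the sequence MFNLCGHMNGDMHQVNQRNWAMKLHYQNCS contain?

Only N (asparagine) and Q (glutamine) carry a side-chain carboxamide.
Matching residues: N3, N9, Q14, N16, Q17, N19, Q27, N28.

8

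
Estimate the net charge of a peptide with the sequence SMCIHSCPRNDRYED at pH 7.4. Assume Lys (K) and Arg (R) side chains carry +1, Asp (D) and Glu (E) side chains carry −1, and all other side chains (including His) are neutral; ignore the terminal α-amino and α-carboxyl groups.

-1

Positive (K, R): R9, R12 → +2.
Negative (D, E): D11, E14, D15 → −3.
Net charge = (+2) + (−3) = −1.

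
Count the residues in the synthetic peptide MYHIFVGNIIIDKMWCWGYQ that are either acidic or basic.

3

Acidic: D, E. Basic: H, K, R.
Acidic residues here: D12 (1).
Basic residues here: H3, K13 (2).
The two groups share no amino acid, so total = 1 + 2 = 3.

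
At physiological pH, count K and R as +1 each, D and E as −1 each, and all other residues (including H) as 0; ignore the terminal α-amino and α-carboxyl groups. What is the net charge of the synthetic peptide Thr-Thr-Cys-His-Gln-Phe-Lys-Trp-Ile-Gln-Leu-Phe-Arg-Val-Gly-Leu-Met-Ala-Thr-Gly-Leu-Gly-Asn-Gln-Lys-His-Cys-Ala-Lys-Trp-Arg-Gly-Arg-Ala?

+6

Positive (K, R): Lys7, Arg13, Lys25, Lys29, Arg31, Arg33 → +6.
Negative (D, E): none → −0.
Net charge = (+6) + (−0) = +6.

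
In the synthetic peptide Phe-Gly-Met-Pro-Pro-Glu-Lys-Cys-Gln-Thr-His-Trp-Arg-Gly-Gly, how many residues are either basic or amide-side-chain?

Basic: H, K, R. Amide-side-chain: N, Q.
Basic residues here: Lys7, His11, Arg13 (3).
Amide-side-chain residues here: Gln9 (1).
The two groups share no amino acid, so total = 3 + 1 = 4.

4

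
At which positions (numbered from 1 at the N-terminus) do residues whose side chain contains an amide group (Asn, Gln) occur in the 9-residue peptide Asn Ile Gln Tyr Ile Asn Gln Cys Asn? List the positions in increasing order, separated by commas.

1, 3, 6, 7, 9

Matching residues: Asn1, Gln3, Asn6, Gln7, Asn9.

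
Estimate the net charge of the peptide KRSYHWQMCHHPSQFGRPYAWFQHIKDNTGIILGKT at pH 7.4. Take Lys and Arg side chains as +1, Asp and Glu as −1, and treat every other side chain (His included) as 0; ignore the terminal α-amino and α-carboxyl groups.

+4

Positive (K, R): K1, R2, R17, K26, K35 → +5.
Negative (D, E): D27 → −1.
Net charge = (+5) + (−1) = +4.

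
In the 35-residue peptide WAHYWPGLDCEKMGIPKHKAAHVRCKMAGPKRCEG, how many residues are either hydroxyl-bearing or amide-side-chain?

1

Hydroxyl-bearing: S, T, Y. Amide-side-chain: N, Q.
Hydroxyl-bearing residues here: Y4 (1).
Amide-side-chain residues here: none (0).
The two groups share no amino acid, so total = 1 + 0 = 1.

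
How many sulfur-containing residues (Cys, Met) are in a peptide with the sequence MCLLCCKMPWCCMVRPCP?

Matching residues: M1, C2, C5, C6, M8, C11, C12, M13, C17.

9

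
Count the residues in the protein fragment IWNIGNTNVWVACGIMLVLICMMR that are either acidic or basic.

Acidic: D, E. Basic: H, K, R.
Acidic residues here: none (0).
Basic residues here: R24 (1).
The two groups share no amino acid, so total = 0 + 1 = 1.

1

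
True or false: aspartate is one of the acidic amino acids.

True

Aspartate (D) and glutamate (E) have carboxylic-acid side chains and are the acidic amino acids.
Aspartate is in this group.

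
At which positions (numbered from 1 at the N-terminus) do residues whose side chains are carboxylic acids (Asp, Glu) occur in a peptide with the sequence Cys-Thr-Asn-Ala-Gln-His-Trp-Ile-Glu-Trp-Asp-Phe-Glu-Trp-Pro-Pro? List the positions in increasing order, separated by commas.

9, 11, 13

Matching residues: Glu9, Asp11, Glu13.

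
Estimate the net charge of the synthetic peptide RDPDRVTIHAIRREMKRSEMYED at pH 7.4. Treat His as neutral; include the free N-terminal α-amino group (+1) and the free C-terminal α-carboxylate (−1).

At pH ~7.4 the Lys and Arg side chains are protonated (+1), the Asp and Glu side chains are deprotonated (−1), and with His taken as neutral all other side chains carry no charge.
Positive (K, R): R1, R5, R12, R13, K16, R17 → +6.
Negative (D, E): D2, D4, E14, E19, E22, D23 → −6.
The N-terminus (+1) and C-terminus (−1) cancel.
Net charge = (+6) + (−6) = 0.

0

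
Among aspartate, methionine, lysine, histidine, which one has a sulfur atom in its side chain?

Only Cys (C) and Met (M) have a sulfur atom in the side chain.
Of the listed options, only methionine belongs to this group.

methionine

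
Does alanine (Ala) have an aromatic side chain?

No

F, W, and Y each carry an aromatic ring on the side chain.
Alanine is not in this group.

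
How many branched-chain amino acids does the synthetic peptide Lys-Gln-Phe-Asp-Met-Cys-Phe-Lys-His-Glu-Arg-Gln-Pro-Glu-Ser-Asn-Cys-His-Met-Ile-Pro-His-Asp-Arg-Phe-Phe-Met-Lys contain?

1

Valine (V), leucine (L), and isoleucine (I) are the branched-chain amino acids.
Matching residues: Ile20.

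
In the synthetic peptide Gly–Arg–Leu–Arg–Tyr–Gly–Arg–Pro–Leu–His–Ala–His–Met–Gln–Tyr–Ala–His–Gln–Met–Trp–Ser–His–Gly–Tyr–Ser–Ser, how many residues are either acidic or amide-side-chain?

Acidic: D, E. Amide-side-chain: N, Q.
Acidic residues here: none (0).
Amide-side-chain residues here: Gln14, Gln18 (2).
The two groups share no amino acid, so total = 0 + 2 = 2.

2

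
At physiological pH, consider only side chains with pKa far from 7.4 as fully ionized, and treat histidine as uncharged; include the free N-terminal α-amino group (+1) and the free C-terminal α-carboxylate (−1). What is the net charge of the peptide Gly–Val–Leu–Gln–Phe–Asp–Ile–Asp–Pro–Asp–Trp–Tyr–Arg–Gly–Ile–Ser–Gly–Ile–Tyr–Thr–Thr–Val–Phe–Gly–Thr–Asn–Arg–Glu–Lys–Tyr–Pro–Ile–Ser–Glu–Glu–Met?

At pH ~7.4 the Lys and Arg side chains are protonated (+1), the Asp and Glu side chains are deprotonated (−1), and with His taken as neutral all other side chains carry no charge.
Positive (K, R): Arg13, Arg27, Lys29 → +3.
Negative (D, E): Asp6, Asp8, Asp10, Glu28, Glu34, Glu35 → −6.
The N-terminus (+1) and C-terminus (−1) cancel.
Net charge = (+3) + (−6) = −3.

-3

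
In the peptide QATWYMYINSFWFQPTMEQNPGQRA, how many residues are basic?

The basic amino acids are Lys (K), Arg (R), and His (H).
Matching residues: R24.

1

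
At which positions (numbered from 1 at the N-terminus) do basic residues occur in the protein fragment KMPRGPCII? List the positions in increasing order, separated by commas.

1, 4

The basic amino acids are Lys (K), Arg (R), and His (H).
Matching residues: K1, R4.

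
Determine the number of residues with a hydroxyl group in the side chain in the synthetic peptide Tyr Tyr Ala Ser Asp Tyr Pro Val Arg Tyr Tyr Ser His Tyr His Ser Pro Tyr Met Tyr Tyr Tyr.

13

The –OH-bearing residues are Ser, Thr (aliphatic alcohols), and Tyr (phenol).
Matching residues: Tyr1, Tyr2, Ser4, Tyr6, Tyr10, Tyr11, Ser12, Tyr14, Ser16, Tyr18, Tyr20, Tyr21, Tyr22.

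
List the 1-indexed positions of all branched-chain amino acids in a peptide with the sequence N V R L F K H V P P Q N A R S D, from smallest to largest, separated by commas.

2, 4, 8

The BCAAs are Val, Leu, and Ile — aliphatic side chains with a branch point.
Matching residues: V2, L4, V8.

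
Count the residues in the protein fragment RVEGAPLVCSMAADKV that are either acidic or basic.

4

Acidic: D, E. Basic: H, K, R.
Acidic residues here: E3, D14 (2).
Basic residues here: R1, K15 (2).
The two groups share no amino acid, so total = 2 + 2 = 4.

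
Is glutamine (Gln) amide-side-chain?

Yes

The amide-side-chain residues are Asn (N) and Gln (Q).
Glutamine is in this group.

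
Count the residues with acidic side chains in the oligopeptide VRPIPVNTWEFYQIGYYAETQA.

The acidic residues are Asp (D) and Glu (E), whose side chains end in a carboxylate group.
Matching residues: E10, E19.

2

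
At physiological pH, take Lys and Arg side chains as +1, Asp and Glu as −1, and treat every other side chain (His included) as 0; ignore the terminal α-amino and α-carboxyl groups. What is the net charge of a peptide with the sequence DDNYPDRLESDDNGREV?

Positive (K, R): R7, R15 → +2.
Negative (D, E): D1, D2, D6, E9, D11, D12, E16 → −7.
Net charge = (+2) + (−7) = −5.

-5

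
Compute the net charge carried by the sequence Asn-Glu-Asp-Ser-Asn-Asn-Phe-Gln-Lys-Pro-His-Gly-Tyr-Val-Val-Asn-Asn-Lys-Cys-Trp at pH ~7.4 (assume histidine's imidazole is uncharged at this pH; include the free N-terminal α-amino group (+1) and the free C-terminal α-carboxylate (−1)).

0

Near pH 7.4, K and R contribute +1 each, D and E contribute −1 each, and every other side chain (His included, as stated) is uncharged.
Positive (K, R): Lys9, Lys18 → +2.
Negative (D, E): Glu2, Asp3 → −2.
The N-terminus (+1) and C-terminus (−1) cancel.
Net charge = (+2) + (−2) = 0.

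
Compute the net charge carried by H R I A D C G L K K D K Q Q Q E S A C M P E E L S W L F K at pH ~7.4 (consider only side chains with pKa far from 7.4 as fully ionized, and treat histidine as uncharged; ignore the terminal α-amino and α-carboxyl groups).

0

The side chains ionized at physiological pH are Lys/Arg (+1) and Asp/Glu (−1); with His treated as neutral, nothing else contributes.
Positive (K, R): R2, K9, K10, K12, K29 → +5.
Negative (D, E): D5, D11, E16, E22, E23 → −5.
Net charge = (+5) + (−5) = 0.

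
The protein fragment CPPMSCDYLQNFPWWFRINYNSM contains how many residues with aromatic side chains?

6

The aromatic amino acids are Phe (F, benzyl), Trp (W, indole), and Tyr (Y, phenol).
Matching residues: Y8, F12, W14, W15, F16, Y20.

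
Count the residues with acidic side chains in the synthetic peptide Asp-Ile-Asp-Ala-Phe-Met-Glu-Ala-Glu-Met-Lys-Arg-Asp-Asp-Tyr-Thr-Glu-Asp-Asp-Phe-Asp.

Only D (aspartate) and E (glutamate) carry a side-chain carboxylic acid.
Matching residues: Asp1, Asp3, Glu7, Glu9, Asp13, Asp14, Glu17, Asp18, Asp19, Asp21.

10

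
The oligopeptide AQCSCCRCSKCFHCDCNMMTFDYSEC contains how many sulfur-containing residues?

The sulfur-bearing residues are cysteine (–SH) and methionine (–S–CH₃).
Matching residues: C3, C5, C6, C8, C11, C14, C16, M18, M19, C26.

10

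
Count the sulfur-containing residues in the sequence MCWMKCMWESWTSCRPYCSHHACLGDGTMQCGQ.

The sulfur-bearing residues are cysteine (–SH) and methionine (–S–CH₃).
Matching residues: M1, C2, M4, C6, M7, C14, C18, C23, M29, C31.

10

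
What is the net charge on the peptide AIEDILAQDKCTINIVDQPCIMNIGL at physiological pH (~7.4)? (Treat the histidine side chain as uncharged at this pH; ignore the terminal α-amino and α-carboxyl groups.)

-3

The side chains ionized at physiological pH are Lys/Arg (+1) and Asp/Glu (−1); with His treated as neutral, nothing else contributes.
Positive (K, R): K10 → +1.
Negative (D, E): E3, D4, D9, D17 → −4.
Net charge = (+1) + (−4) = −3.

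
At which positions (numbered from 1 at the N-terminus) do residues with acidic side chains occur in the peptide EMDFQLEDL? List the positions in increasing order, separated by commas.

Only D (aspartate) and E (glutamate) carry a side-chain carboxylic acid.
Matching residues: E1, D3, E7, D8.

1, 3, 7, 8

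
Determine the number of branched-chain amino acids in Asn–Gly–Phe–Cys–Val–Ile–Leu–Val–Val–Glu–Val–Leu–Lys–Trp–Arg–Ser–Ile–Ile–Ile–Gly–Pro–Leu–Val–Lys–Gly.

12

The BCAAs are Val, Leu, and Ile — aliphatic side chains with a branch point.
Matching residues: Val5, Ile6, Leu7, Val8, Val9, Val11, Leu12, Ile17, Ile18, Ile19, Leu22, Val23.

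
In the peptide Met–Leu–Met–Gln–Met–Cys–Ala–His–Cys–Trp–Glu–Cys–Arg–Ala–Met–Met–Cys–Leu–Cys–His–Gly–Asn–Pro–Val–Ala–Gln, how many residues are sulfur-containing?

The sulfur-bearing residues are cysteine (–SH) and methionine (–S–CH₃).
Matching residues: Met1, Met3, Met5, Cys6, Cys9, Cys12, Met15, Met16, Cys17, Cys19.

10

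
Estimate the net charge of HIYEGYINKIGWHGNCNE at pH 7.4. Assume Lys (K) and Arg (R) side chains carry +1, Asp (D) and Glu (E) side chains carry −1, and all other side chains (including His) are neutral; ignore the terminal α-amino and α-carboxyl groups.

-1

Positive (K, R): K9 → +1.
Negative (D, E): E4, E18 → −2.
Net charge = (+1) + (−2) = −1.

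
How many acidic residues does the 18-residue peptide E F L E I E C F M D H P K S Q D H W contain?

5

The acidic residues are Asp (D) and Glu (E), whose side chains end in a carboxylate group.
Matching residues: E1, E4, E6, D10, D16.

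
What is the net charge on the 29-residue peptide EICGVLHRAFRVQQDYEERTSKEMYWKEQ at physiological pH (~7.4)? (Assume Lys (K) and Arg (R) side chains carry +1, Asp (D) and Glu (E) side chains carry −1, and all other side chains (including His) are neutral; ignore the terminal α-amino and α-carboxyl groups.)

-1

Positive (K, R): R8, R11, R19, K22, K27 → +5.
Negative (D, E): E1, D15, E17, E18, E23, E28 → −6.
Net charge = (+5) + (−6) = −1.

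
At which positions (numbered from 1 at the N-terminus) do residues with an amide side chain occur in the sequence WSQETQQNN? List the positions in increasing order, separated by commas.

Asparagine (N) and glutamine (Q) have uncharged amide side chains.
Matching residues: Q3, Q6, Q7, N8, N9.

3, 6, 7, 8, 9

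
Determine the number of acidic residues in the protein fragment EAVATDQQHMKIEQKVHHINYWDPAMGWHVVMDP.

5

Aspartate (D) and glutamate (E) have carboxylic-acid side chains and are the acidic amino acids.
Matching residues: E1, D6, E13, D23, D33.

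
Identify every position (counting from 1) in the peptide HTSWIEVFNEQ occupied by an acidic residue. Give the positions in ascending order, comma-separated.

6, 10

Only D (aspartate) and E (glutamate) carry a side-chain carboxylic acid.
Matching residues: E6, E10.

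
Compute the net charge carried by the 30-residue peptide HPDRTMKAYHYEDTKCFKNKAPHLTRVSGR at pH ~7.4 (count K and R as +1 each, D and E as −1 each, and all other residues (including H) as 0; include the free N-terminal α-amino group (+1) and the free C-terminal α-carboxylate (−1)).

+4

Positive (K, R): R4, K7, K15, K18, K20, R26, R30 → +7.
Negative (D, E): D3, E12, D13 → −3.
The N-terminus (+1) and C-terminus (−1) cancel.
Net charge = (+7) + (−3) = +4.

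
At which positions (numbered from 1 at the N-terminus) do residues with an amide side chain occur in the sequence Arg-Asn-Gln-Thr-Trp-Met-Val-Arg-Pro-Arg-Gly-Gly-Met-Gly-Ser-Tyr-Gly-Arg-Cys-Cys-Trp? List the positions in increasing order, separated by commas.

Only N (asparagine) and Q (glutamine) carry a side-chain carboxamide.
Matching residues: Asn2, Gln3.

2, 3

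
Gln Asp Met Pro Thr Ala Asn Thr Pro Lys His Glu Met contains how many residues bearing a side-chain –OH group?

2

S, T, and Y are the three residues with a side-chain hydroxyl.
Matching residues: Thr5, Thr8.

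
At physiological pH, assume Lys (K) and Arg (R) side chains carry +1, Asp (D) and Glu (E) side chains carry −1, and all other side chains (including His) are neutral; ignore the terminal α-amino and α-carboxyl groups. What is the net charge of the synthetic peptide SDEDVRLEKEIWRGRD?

Positive (K, R): R6, K9, R13, R15 → +4.
Negative (D, E): D2, E3, D4, E8, E10, D16 → −6.
Net charge = (+4) + (−6) = −2.

-2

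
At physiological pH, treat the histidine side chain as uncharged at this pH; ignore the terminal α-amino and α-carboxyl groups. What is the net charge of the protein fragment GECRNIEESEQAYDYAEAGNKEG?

The side chains ionized at physiological pH are Lys/Arg (+1) and Asp/Glu (−1); with His treated as neutral, nothing else contributes.
Positive (K, R): R4, K21 → +2.
Negative (D, E): E2, E7, E8, E10, D14, E17, E22 → −7.
Net charge = (+2) + (−7) = −5.

-5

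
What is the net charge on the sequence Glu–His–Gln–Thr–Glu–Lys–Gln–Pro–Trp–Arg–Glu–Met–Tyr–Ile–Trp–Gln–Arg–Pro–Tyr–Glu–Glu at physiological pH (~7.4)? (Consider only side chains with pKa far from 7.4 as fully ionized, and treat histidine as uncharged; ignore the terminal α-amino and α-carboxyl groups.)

At pH ~7.4 the Lys and Arg side chains are protonated (+1), the Asp and Glu side chains are deprotonated (−1), and with His taken as neutral all other side chains carry no charge.
Positive (K, R): Lys6, Arg10, Arg17 → +3.
Negative (D, E): Glu1, Glu5, Glu11, Glu20, Glu21 → −5.
Net charge = (+3) + (−5) = −2.

-2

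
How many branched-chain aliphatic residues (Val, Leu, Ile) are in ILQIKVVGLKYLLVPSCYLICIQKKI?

13

Matching residues: I1, L2, I4, V6, V7, L9, L12, L13, V14, L19, I20, I22, I26.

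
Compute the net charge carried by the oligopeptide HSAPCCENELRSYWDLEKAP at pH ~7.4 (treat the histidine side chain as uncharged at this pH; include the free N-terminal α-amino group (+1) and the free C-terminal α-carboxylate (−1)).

The side chains ionized at physiological pH are Lys/Arg (+1) and Asp/Glu (−1); with His treated as neutral, nothing else contributes.
Positive (K, R): R11, K18 → +2.
Negative (D, E): E7, E9, D15, E17 → −4.
The N-terminus (+1) and C-terminus (−1) cancel.
Net charge = (+2) + (−4) = −2.

-2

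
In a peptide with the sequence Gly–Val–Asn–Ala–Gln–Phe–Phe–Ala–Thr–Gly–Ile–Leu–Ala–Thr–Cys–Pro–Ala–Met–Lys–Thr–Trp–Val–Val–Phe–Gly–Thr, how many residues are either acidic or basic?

Acidic: D, E. Basic: H, K, R.
Acidic residues here: none (0).
Basic residues here: Lys19 (1).
The two groups share no amino acid, so total = 0 + 1 = 1.

1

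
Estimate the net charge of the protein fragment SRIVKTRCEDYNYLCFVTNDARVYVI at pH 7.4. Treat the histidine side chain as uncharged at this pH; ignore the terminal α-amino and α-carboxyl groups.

+1

Near pH 7.4, K and R contribute +1 each, D and E contribute −1 each, and every other side chain (His included, as stated) is uncharged.
Positive (K, R): R2, K5, R7, R22 → +4.
Negative (D, E): E9, D10, D20 → −3.
Net charge = (+4) + (−3) = +1.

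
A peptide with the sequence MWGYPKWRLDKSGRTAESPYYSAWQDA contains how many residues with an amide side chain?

The amide-side-chain residues are Asn (N) and Gln (Q).
Matching residues: Q25.

1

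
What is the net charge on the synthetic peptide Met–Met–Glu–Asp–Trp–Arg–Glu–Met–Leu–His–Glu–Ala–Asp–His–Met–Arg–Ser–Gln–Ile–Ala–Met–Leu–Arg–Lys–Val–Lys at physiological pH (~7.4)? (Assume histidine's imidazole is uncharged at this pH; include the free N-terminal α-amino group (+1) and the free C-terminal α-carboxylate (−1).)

0

The side chains ionized at physiological pH are Lys/Arg (+1) and Asp/Glu (−1); with His treated as neutral, nothing else contributes.
Positive (K, R): Arg6, Arg16, Arg23, Lys24, Lys26 → +5.
Negative (D, E): Glu3, Asp4, Glu7, Glu11, Asp13 → −5.
The N-terminus (+1) and C-terminus (−1) cancel.
Net charge = (+5) + (−5) = 0.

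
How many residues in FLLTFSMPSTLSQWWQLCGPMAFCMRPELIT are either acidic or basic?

2

Acidic: D, E. Basic: H, K, R.
Acidic residues here: E28 (1).
Basic residues here: R26 (1).
The two groups share no amino acid, so total = 1 + 1 = 2.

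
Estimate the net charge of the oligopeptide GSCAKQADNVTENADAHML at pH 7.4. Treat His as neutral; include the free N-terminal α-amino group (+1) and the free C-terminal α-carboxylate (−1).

-2

Near pH 7.4, K and R contribute +1 each, D and E contribute −1 each, and every other side chain (His included, as stated) is uncharged.
Positive (K, R): K5 → +1.
Negative (D, E): D8, E12, D15 → −3.
The N-terminus (+1) and C-terminus (−1) cancel.
Net charge = (+1) + (−3) = −2.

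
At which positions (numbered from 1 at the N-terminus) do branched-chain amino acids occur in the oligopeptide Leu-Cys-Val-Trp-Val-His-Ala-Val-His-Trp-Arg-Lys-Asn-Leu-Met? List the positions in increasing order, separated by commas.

Valine (V), leucine (L), and isoleucine (I) are the branched-chain amino acids.
Matching residues: Leu1, Val3, Val5, Val8, Leu14.

1, 3, 5, 8, 14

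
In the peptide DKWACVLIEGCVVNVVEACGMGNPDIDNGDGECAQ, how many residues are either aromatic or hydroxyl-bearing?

1

Aromatic: F, W, Y. Hydroxyl-bearing: S, T, Y.
Aromatic residues here: W3 (1).
Hydroxyl-bearing residues here: none (0).
(Y belongs to both groups, but none appear in this sequence.) Total = 1 + 0 = 1.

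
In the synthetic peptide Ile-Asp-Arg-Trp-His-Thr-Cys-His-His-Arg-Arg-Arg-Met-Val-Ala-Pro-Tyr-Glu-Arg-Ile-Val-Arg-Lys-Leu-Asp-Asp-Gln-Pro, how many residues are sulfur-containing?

Only Cys (C) and Met (M) have a sulfur atom in the side chain.
Matching residues: Cys7, Met13.

2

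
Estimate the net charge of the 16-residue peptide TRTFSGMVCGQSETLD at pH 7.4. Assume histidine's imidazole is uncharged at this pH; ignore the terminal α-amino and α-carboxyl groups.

-1

The side chains ionized at physiological pH are Lys/Arg (+1) and Asp/Glu (−1); with His treated as neutral, nothing else contributes.
Positive (K, R): R2 → +1.
Negative (D, E): E13, D16 → −2.
Net charge = (+1) + (−2) = −1.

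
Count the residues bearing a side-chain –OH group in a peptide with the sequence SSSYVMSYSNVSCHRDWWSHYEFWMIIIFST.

Serine (S), threonine (T), and tyrosine (Y) each carry a hydroxyl group on the side chain.
Matching residues: S1, S2, S3, Y4, S7, Y8, S9, S12, S19, Y21, S30, T31.

12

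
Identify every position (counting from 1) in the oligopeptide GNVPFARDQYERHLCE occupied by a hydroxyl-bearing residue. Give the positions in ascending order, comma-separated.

10

The –OH-bearing residues are Ser, Thr (aliphatic alcohols), and Tyr (phenol).
Matching residues: Y10.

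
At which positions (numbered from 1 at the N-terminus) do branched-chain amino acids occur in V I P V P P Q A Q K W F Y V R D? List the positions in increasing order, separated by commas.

The BCAAs are Val, Leu, and Ile — aliphatic side chains with a branch point.
Matching residues: V1, I2, V4, V14.

1, 2, 4, 14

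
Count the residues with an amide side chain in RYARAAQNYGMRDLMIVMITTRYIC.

2

Only N (asparagine) and Q (glutamine) carry a side-chain carboxamide.
Matching residues: Q7, N8.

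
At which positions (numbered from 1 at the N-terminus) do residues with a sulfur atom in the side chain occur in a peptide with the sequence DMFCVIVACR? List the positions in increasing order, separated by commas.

2, 4, 9

Cysteine (C, thiol) and methionine (M, thioether) are the two sulfur-containing amino acids.
Matching residues: M2, C4, C9.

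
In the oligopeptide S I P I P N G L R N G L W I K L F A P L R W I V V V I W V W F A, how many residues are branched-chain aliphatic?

V, L, and I make up the branched-chain aliphatic group.
Matching residues: I2, I4, L8, L12, I14, L16, L20, I23, V24, V25, V26, I27, V29.

13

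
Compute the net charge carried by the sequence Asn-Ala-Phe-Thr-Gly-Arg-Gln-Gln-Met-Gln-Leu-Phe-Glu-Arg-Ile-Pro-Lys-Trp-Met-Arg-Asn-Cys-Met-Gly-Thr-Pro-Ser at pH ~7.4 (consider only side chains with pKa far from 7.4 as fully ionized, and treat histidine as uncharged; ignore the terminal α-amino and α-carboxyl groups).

Near pH 7.4, K and R contribute +1 each, D and E contribute −1 each, and every other side chain (His included, as stated) is uncharged.
Positive (K, R): Arg6, Arg14, Lys17, Arg20 → +4.
Negative (D, E): Glu13 → −1.
Net charge = (+4) + (−1) = +3.

+3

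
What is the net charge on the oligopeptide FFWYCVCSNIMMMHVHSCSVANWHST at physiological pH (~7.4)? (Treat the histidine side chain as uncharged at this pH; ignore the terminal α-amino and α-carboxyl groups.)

0

Near pH 7.4, K and R contribute +1 each, D and E contribute −1 each, and every other side chain (His included, as stated) is uncharged.
Positive (K, R): none → +0.
Negative (D, E): none → −0.
Net charge = (+0) + (−0) = 0.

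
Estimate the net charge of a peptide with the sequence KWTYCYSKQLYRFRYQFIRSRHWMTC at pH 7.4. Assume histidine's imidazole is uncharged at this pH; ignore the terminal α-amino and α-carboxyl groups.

The side chains ionized at physiological pH are Lys/Arg (+1) and Asp/Glu (−1); with His treated as neutral, nothing else contributes.
Positive (K, R): K1, K8, R12, R14, R19, R21 → +6.
Negative (D, E): none → −0.
Net charge = (+6) + (−0) = +6.

+6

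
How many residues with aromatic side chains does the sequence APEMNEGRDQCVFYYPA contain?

F, W, and Y each carry an aromatic ring on the side chain.
Matching residues: F13, Y14, Y15.

3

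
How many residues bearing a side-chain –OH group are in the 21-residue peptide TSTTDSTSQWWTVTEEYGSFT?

Serine (S), threonine (T), and tyrosine (Y) each carry a hydroxyl group on the side chain.
Matching residues: T1, S2, T3, T4, S6, T7, S8, T12, T14, Y17, S19, T21.

12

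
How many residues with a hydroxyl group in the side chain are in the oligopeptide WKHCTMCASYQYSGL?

S, T, and Y are the three residues with a side-chain hydroxyl.
Matching residues: T5, S9, Y10, Y12, S13.

5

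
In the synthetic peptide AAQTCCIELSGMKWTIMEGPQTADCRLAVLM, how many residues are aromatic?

The aromatic amino acids are Phe (F, benzyl), Trp (W, indole), and Tyr (Y, phenol).
Matching residues: W14.

1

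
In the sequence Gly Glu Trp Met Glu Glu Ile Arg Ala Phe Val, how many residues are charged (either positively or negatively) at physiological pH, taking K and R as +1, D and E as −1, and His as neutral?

4

Charged side chains at pH ~7.4: K, R (positive); D, E (negative).
Matching residues: Glu2, Glu5, Glu6, Arg8.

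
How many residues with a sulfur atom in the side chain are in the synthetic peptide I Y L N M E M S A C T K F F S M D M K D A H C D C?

7

The sulfur-bearing residues are cysteine (–SH) and methionine (–S–CH₃).
Matching residues: M5, M7, C10, M16, M18, C23, C25.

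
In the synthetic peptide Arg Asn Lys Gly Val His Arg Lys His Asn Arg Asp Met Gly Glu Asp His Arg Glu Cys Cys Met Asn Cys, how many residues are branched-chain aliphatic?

The BCAAs are Val, Leu, and Ile — aliphatic side chains with a branch point.
Matching residues: Val5.

1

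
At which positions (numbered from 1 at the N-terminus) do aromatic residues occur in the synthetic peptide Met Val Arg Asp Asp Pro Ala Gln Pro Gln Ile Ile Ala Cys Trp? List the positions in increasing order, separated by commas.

15

The aromatic amino acids are Phe (F, benzyl), Trp (W, indole), and Tyr (Y, phenol).
Matching residues: Trp15.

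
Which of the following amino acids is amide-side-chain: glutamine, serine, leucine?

Asparagine (N) and glutamine (Q) have uncharged amide side chains.
Of the listed options, only glutamine belongs to this group.

glutamine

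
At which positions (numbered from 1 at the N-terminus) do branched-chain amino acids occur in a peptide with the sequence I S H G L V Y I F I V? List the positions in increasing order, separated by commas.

1, 5, 6, 8, 10, 11

Valine (V), leucine (L), and isoleucine (I) are the branched-chain amino acids.
Matching residues: I1, L5, V6, I8, I10, V11.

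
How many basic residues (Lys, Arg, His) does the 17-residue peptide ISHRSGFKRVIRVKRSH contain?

8

Matching residues: H3, R4, K8, R9, R12, K14, R15, H17.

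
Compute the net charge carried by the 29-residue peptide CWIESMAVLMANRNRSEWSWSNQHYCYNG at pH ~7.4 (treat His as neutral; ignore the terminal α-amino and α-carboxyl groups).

0

Near pH 7.4, K and R contribute +1 each, D and E contribute −1 each, and every other side chain (His included, as stated) is uncharged.
Positive (K, R): R13, R15 → +2.
Negative (D, E): E4, E17 → −2.
Net charge = (+2) + (−2) = 0.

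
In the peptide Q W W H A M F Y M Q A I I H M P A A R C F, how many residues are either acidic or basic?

3

Acidic: D, E. Basic: H, K, R.
Acidic residues here: none (0).
Basic residues here: H4, H14, R19 (3).
The two groups share no amino acid, so total = 0 + 3 = 3.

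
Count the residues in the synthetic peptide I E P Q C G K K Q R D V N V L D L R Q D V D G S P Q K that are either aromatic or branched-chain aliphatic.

6

Aromatic: F, W, Y. Branched-chain aliphatic: I, L, V.
Aromatic residues here: none (0).
Branched-chain aliphatic residues here: I1, V12, V14, L15, L17, V21 (6).
The two groups share no amino acid, so total = 0 + 6 = 6.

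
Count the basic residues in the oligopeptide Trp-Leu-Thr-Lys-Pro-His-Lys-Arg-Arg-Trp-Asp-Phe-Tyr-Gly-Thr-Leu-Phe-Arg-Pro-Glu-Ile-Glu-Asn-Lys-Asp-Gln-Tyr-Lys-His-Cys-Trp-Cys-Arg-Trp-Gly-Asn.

K, R, and H are the three residues with basic side chains (ε-amine, guanidinium, and imidazole respectively).
Matching residues: Lys4, His6, Lys7, Arg8, Arg9, Arg18, Lys24, Lys28, His29, Arg33.

10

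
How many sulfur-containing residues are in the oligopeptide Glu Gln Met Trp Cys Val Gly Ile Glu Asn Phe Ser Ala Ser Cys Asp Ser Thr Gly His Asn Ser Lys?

3

The sulfur-bearing residues are cysteine (–SH) and methionine (–S–CH₃).
Matching residues: Met3, Cys5, Cys15.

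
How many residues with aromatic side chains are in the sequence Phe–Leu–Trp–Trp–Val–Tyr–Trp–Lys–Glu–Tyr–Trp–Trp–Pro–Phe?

The aromatic amino acids are Phe (F, benzyl), Trp (W, indole), and Tyr (Y, phenol).
Matching residues: Phe1, Trp3, Trp4, Tyr6, Trp7, Tyr10, Trp11, Trp12, Phe14.

9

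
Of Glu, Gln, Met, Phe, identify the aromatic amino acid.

Phe

F, W, and Y each carry an aromatic ring on the side chain.
Of the listed options, only Phe belongs to this group.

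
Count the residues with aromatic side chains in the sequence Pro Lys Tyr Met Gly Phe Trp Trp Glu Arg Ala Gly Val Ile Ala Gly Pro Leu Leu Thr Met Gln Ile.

4

The aromatic amino acids are Phe (F, benzyl), Trp (W, indole), and Tyr (Y, phenol).
Matching residues: Tyr3, Phe6, Trp7, Trp8.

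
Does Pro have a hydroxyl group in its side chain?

No

The –OH-bearing residues are Ser, Thr (aliphatic alcohols), and Tyr (phenol).
Proline is not in this group.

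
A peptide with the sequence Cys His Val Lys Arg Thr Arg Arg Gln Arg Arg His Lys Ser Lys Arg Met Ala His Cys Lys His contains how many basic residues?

Lysine (K), arginine (R), and histidine (H) have basic, nitrogen-containing side chains.
Matching residues: His2, Lys4, Arg5, Arg7, Arg8, Arg10, Arg11, His12, Lys13, Lys15, Arg16, His19, Lys21, His22.

14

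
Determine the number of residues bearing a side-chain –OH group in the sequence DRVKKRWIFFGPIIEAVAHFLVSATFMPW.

2

Serine (S), threonine (T), and tyrosine (Y) each carry a hydroxyl group on the side chain.
Matching residues: S23, T25.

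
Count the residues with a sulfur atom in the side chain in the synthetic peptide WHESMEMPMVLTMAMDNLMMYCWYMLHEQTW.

9

Cysteine (C, thiol) and methionine (M, thioether) are the two sulfur-containing amino acids.
Matching residues: M5, M7, M9, M13, M15, M19, M20, C22, M25.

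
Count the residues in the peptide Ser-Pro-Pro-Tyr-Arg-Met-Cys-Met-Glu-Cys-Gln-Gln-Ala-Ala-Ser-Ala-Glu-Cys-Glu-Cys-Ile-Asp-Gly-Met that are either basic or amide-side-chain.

Basic: H, K, R. Amide-side-chain: N, Q.
Basic residues here: Arg5 (1).
Amide-side-chain residues here: Gln11, Gln12 (2).
The two groups share no amino acid, so total = 1 + 2 = 3.

3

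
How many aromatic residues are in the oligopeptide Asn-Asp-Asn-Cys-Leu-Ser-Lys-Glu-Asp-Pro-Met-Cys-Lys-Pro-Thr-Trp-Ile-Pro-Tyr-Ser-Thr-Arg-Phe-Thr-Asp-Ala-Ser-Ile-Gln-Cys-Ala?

3

F, W, and Y each carry an aromatic ring on the side chain.
Matching residues: Trp16, Tyr19, Phe23.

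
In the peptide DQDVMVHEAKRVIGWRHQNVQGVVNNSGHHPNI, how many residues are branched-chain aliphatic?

Valine (V), leucine (L), and isoleucine (I) are the branched-chain amino acids.
Matching residues: V4, V6, V12, I13, V20, V23, V24, I33.

8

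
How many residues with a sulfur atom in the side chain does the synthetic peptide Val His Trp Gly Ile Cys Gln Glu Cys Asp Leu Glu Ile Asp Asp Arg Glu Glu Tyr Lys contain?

2

Only Cys (C) and Met (M) have a sulfur atom in the side chain.
Matching residues: Cys6, Cys9.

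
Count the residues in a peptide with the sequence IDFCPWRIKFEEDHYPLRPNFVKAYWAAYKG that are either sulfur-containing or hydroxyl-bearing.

Sulfur-containing: C, M. Hydroxyl-bearing: S, T, Y.
Sulfur-containing residues here: C4 (1).
Hydroxyl-bearing residues here: Y15, Y25, Y29 (3).
The two groups share no amino acid, so total = 1 + 3 = 4.

4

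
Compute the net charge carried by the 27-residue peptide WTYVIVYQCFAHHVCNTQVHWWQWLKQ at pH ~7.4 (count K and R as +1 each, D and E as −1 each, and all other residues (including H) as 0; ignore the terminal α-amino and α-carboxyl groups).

+1

Positive (K, R): K26 → +1.
Negative (D, E): none → −0.
Net charge = (+1) + (−0) = +1.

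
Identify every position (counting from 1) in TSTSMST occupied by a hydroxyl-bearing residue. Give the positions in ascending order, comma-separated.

1, 2, 3, 4, 6, 7

S, T, and Y are the three residues with a side-chain hydroxyl.
Matching residues: T1, S2, T3, S4, S6, T7.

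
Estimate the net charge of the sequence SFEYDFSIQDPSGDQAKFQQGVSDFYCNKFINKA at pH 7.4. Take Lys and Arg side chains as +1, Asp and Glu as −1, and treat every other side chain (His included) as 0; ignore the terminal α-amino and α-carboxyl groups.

-2

Positive (K, R): K17, K29, K33 → +3.
Negative (D, E): E3, D5, D10, D14, D24 → −5.
Net charge = (+3) + (−5) = −2.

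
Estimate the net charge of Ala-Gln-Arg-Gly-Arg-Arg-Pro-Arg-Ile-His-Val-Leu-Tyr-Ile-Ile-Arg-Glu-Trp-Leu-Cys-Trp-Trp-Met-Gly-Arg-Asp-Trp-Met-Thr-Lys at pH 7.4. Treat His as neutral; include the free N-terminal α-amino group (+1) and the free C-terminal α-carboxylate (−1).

Near pH 7.4, K and R contribute +1 each, D and E contribute −1 each, and every other side chain (His included, as stated) is uncharged.
Positive (K, R): Arg3, Arg5, Arg6, Arg8, Arg16, Arg25, Lys30 → +7.
Negative (D, E): Glu17, Asp26 → −2.
The N-terminus (+1) and C-terminus (−1) cancel.
Net charge = (+7) + (−2) = +5.

+5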